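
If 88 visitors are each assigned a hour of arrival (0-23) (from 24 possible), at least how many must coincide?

There are 24 possible values for hour of arrival (0-23). With 88 visitors and 24 categories, by pigeonhole: ceiling(88/24).

Final answer: 4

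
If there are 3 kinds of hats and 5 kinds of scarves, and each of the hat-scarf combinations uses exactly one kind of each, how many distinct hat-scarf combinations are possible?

By the multiplication principle: 3 x 5.

Final answer: 15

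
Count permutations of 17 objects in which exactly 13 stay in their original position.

Choose which 13 elements are fixed: C(17,13) = 2380.
Derange the remaining 4 using D(j) = (j-1)(D(j-1) + D(j-2)), D(0)=1, D(1)=0: D(2)=1, D(3)=2, D(4)=9.
Total: 2380 x 9.

Final answer: C(17,13) D(4) = 21420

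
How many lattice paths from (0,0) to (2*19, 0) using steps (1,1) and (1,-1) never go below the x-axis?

Total monotonic paths to (19,19): C(38,19) = 35345263800.
A path is bad iff it touches y = x + 1; reflecting its initial segment maps bad paths bijectively onto all paths to (18,20), of which there are C(38,20) = 33578000610.
Valid Dyck paths: 35345263800 - 33578000610.
(Equivalently, C_{19} = C(38,19)/20 = 35345263800/20.)

Final answer: C_{19} = 1767263190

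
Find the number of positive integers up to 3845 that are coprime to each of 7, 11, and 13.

|div by 7|=549, |div by 11|=349, |div by 13|=295.
|div by 7&11|=49, |div by 7&13|=42, |div by 11&13|=26, |div by all|=3.
By inclusion-exclusion, divisible by at least one: 549+349+295-49-42-26+3 = 1079.
Not divisible by any: 3845 - 1079.

Final answer: 2766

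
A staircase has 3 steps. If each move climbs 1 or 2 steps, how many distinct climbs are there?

Let f(n) be the number of climbs. Removing the last move (1 or 2 steps) gives f(n) = f(n-1) + f(n-2); base cases f(1)=1, f(2)=2.
Iterating the recurrence: f(1)=1, f(2)=2, f(3)=3.

Final answer: 3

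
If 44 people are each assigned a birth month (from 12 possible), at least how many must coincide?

There are 12 possible values for birth month. With 44 people and 12 categories, by pigeonhole: ceiling(44/12).

Final answer: 4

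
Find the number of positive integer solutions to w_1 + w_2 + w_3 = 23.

Substitute w'_i = w_i - 1 (so w'_i >= 0). Then sum w'_i = 23 - 3 = 20.
Stars and bars: C(20+3-1, 3-1) = C(22,2).

Final answer: C(22,2) = 231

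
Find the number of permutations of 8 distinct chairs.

The number of ways to arrange 8 distinct objects is 8!.

Final answer: 8! = 40320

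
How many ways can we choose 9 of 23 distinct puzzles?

C(23,9) = 23!/(9! x 14!).

Final answer: \binom{23}{9} = 817190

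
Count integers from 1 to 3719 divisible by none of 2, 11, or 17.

|div by 2|=1859, |div by 11|=338, |div by 17|=218.
|div by 2&11|=169, |div by 2&17|=109, |div by 11&17|=19, |div by all|=9.
By inclusion-exclusion, divisible by at least one: 1859+338+218-169-109-19+9 = 2127.
Not divisible by any: 3719 - 2127.

Final answer: 1592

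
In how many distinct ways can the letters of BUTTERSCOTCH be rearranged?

Letters (B:1, C:2, E:1, H:1, O:1, R:1, S:1, T:3, U:1). Total letters: 12.
Permutations = 12!/(3! x 2!).

Final answer: 39916800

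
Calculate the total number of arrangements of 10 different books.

The number of ways to arrange 10 distinct objects is 10!.

Final answer: 10! = 3628800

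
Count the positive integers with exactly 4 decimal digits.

These are the integers in [10^3, 10^4), so the count is 10^4 - 10^3 = 9 x 10^3.

Final answer: 9000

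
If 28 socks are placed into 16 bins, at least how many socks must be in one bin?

By the pigeonhole principle: ceiling(28/16).

Final answer: 2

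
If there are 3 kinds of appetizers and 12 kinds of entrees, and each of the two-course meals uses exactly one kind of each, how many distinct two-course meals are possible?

By the multiplication principle: 3 x 12.

Final answer: 36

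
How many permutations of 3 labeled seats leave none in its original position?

D(n) = (n-1)(D(n-1) + D(n-2)), D(0)=1, D(1)=0.
D(2) = 1 x (0 + 1) = 1
D(3) = 2 x (D(2) + D(1)) = 2 x (1 + 0)

Final answer: D(3) = 2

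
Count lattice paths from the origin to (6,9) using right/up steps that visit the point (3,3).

Paths (0,0)->(3,3): C(6,3) = 20.
Paths (3,3)->(6,9): C(9,6) = 84.
By multiplication principle: 20 x 84.

Final answer: 1680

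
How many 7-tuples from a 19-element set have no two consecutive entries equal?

Let g(n) count such strings. g(1) = 19, and each valid string of length n-1 extends in 18 ways (any symbol but the last), so g(n) = 18 g(n-1).
Total: g(7) = 19 x 18^6.

Final answer: 19 x 18^{6} = 646232256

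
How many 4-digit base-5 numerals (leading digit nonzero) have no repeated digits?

The leading digit has 4 choices (anything but zero); the next has 4 (anything but the first), then 3, and so on, one fewer each time.
Total: 4 x 4 x 3 x 2.

Final answer: 96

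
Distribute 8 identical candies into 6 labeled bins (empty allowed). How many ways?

Stars and bars: C(n+k-1, k-1) = C(13,5).

Final answer: C(13,5) = 1287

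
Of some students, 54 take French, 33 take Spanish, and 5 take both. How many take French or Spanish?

|A union B| = |A| + |B| - |A intersect B| = 54 + 33 - 5.

Final answer: 82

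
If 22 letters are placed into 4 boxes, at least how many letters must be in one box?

By the pigeonhole principle: ceiling(22/4).

Final answer: 6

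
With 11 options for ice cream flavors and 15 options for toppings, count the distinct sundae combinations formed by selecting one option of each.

By the multiplication principle: 11 x 15.

Final answer: 165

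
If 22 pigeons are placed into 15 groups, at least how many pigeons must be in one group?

By the pigeonhole principle: ceiling(22/15).

Final answer: 2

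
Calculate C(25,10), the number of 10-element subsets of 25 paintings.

C(25,10) = 25!/(10! x 15!).

Final answer: \binom{25}{10} = 3268760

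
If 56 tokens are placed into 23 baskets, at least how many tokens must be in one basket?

By the pigeonhole principle: ceiling(56/23).

Final answer: 3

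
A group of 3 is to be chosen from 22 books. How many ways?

C(22,3) = 22!/(3! x (22-3)!).

Final answer: C(22,3) = 1540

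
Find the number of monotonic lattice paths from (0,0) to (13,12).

Each path has 13 right steps and 12 up steps in some order (25 steps total).
Choose which 12 of the 25 steps are up: C(25,12).

Final answer: C(25,12) = 5200300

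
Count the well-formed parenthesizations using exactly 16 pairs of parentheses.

This is counted by the nth Catalan number C_n. Here n = 16 (pairs).
C_n = C(2n,n) - C(2n,n+1), so C_{16} = C(32,16) - C(32,17) = 601080390 - 565722720.

Final answer: C_{16} = 35357670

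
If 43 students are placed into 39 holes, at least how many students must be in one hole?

By the pigeonhole principle: ceiling(43/39).

Final answer: 2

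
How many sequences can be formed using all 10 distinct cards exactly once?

The number of ways to arrange 10 distinct objects is 10!.

Final answer: 10! = 3628800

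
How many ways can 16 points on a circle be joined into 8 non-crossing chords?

This is counted by the nth Catalan number C_n. Here n = 16/2 = 8.
C_n = C(2n,n) - C(2n,n+1), so C_{8} = C(16,8) - C(16,9) = 12870 - 11440.

Final answer: C_{8} = 1430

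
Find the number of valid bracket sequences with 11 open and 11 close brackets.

This is counted by the nth Catalan number C_n. Here n = 11 (pairs).
C_n = C(2n,n) - C(2n,n+1), so C_{11} = C(22,11) - C(22,12) = 705432 - 646646.

Final answer: C_{11} = 58786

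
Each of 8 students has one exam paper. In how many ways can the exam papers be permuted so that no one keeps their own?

Use the recurrence D(n) = (n-1)(D(n-1) + D(n-2)) with D(0)=1, D(1)=0.
D(2) = 1 x (0 + 1) = 1
D(3) = 2 x (1 + 0) = 2
D(4) = 3 x (2 + 1) = 9
D(5) = 4 x (9 + 2) = 44
D(6) = 5 x (44 + 9) = 265
D(7) = 6 x (265 + 44) = 1854
D(8) = 7 x (D(7) + D(6)) = 7 x (1854 + 265)

Final answer: D(8) = 14833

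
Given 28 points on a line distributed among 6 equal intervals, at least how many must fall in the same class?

By pigeonhole with 28 objects and 6 categories: ceiling(28/6).

Final answer: 5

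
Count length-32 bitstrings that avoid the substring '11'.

A valid string ends in 0 (append to any length-(n-1) valid string) or in 01 (append to any length-(n-2) valid string), so a(n) = a(n-1) + a(n-2) with a(1)=2, a(2)=3.
Computing successive values: a(1)=2, a(2)=3, a(3)=5, a(4)=8, a(5)=13, a(6)=21, a(7)=34, a(8)=55, a(9)=89, a(10)=144, a(11)=233, a(12)=377, a(13)=610, a(14)=987, a(15)=1597, a(16)=2584, a(17)=4181, a(18)=6765, a(19)=10946, a(20)=17711, a(21)=28657, a(22)=46368, a(23)=75025, a(24)=121393, a(25)=196418, a(26)=317811, a(27)=514229, a(28)=832040, a(29)=1346269, a(30)=2178309, a(31)=3524578, a(32)=5702887.

Final answer: 5702887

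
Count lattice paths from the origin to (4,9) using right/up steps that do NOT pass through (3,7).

Total paths to (4,9): C(13,9) = 715.
Paths through (3,7): C(10,7) x C(3,2) = 360.
Avoiding (3,7): 715 - 360.

Final answer: 355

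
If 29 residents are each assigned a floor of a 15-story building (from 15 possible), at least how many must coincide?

There are 15 possible values for floor of a 15-story building. With 29 residents and 15 categories, by pigeonhole: ceiling(29/15).

Final answer: 2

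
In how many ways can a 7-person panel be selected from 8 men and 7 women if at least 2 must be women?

Sum over valid woman counts:
C(7,2)C(8,5) = 1176
C(7,3)C(8,4) = 2450
C(7,4)C(8,3) = 1960
C(7,5)C(8,2) = 588
C(7,6)C(8,1) = 56
C(7,7)C(8,0) = 1
Total: 1176 + 2450 + 1960 + 588 + 56 + 1.

Final answer: 6231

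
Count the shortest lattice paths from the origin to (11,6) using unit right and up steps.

Each path has 11 right steps and 6 up steps in some order (17 steps total).
Choose which 6 of the 17 steps are up: C(17,6).

Final answer: C(17,6) = 12376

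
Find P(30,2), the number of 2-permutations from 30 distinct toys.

P(30,2) = 30!/(30-2)! = 30!/28!.

Final answer: P(30,2) = 870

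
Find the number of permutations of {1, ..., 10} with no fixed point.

Use the recurrence D(n) = (n-1)(D(n-1) + D(n-2)) with D(0)=1, D(1)=0.
Building up: D(2)=1, D(3)=2, D(4)=9, D(5)=44, D(6)=265, D(7)=1854, D(8)=14833, D(9)=133496.
D(10) = 9 x (D(9) + D(8)) = 9 x (133496 + 14833).

Final answer: D(10) = 1334961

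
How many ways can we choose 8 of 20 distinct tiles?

C(20,8) = 20!/(8! x (20-8)!).

Final answer: C(20,8) = 125970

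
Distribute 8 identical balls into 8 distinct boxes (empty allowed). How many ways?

Stars and bars: C(n+k-1, k-1) = C(15,7).

Final answer: C(15,7) = 6435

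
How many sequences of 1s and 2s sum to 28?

Let f(n) count the ways. The last step is size 1 or 2, so f(n) = f(n-1) + f(n-2) with f(1)=1, f(2)=2.
Iterating the recurrence: f(1)=1, f(2)=2, f(3)=3, f(4)=5, f(5)=8, f(6)=13, f(7)=21, f(8)=34, f(9)=55, f(10)=89, f(11)=144, f(12)=233, f(13)=377, f(14)=610, f(15)=987, f(16)=1597, f(17)=2584, f(18)=4181, f(19)=6765, f(20)=10946, f(21)=17711, f(22)=28657, f(23)=46368, f(24)=75025, f(25)=121393, f(26)=196418, f(27)=317811, f(28)=514229.

Final answer: 514229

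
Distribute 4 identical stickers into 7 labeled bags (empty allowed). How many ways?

Stars and bars: C(n+k-1, k-1) = C(10,6).

Final answer: C(10,6) = 210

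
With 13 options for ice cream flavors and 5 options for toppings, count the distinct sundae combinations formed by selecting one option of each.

By the multiplication principle: 13 x 5.

Final answer: 65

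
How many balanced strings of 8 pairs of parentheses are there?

This is counted by the nth Catalan number C_n. Here n = 8 (pairs).
C_n = C(2n,n)/(n+1), so C_{8} = C(16,8)/9 = 12870/9.

Final answer: C_{8} = 1430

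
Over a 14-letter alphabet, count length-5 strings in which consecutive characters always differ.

First character: 14 choices. Each subsequent: 13 choices (must differ from the previous one).
Total: 14 x 13^4.

Final answer: 14 x 13^{4} = 399854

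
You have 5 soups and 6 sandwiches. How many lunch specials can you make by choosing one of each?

By the multiplication principle: 5 x 6.

Final answer: 30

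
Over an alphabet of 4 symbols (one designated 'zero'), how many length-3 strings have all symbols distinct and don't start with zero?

The leading digit has 3 choices (anything but zero); the next has 3 (anything but the first), then 2, and so on, one fewer each time.
Total: 3 x 3 x 2.

Final answer: 18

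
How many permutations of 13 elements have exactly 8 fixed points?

Choose which 8 elements are fixed: C(13,8) = 1287.
Derange the remaining 5 using D(j) = (j-1)(D(j-1) + D(j-2)), D(0)=1, D(1)=0: D(2)=1, D(3)=2, D(4)=9, D(5)=44.
Total: 1287 x 44.

Final answer: C(13,8) D(5) = 56628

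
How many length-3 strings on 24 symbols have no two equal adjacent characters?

First character: 24 choices. Each subsequent: 23 choices (must differ from the previous one).
Total: 24 x 23^2.

Final answer: 24 x 23^{2} = 12696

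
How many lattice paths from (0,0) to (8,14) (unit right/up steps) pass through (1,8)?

Paths (0,0)->(1,8): C(9,8) = 9.
Paths (1,8)->(8,14): C(13,6) = 1716.
By multiplication principle: 9 x 1716.

Final answer: 15444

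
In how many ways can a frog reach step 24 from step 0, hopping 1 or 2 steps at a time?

Let f(n) count the ways. The last step is size 1 or 2, so f(n) = f(n-1) + f(n-2) with f(1)=1, f(2)=2.
Iterating the recurrence: f(1)=1, f(2)=2, f(3)=3, f(4)=5, f(5)=8, f(6)=13, f(7)=21, f(8)=34, f(9)=55, f(10)=89, f(11)=144, f(12)=233, f(13)=377, f(14)=610, f(15)=987, f(16)=1597, f(17)=2584, f(18)=4181, f(19)=6765, f(20)=10946, f(21)=17711, f(22)=28657, f(23)=46368, f(24)=75025.

Final answer: 75025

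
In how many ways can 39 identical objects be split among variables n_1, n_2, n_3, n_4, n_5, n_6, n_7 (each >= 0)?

Stars and bars with 39 stars and 6 bars:
C(39+7-1, 7-1) = C(45,6).

Final answer: C(45,6) = 8145060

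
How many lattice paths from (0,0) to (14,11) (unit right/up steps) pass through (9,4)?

Paths (0,0)->(9,4): C(13,4) = 715.
Paths (9,4)->(14,11): C(12,7) = 792.
By multiplication principle: 715 x 792.

Final answer: 566280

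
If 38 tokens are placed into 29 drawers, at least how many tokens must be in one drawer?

By the pigeonhole principle: ceiling(38/29).

Final answer: 2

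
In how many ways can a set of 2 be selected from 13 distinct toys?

C(13,2) = 13!/(2! x (13-2)!).

Final answer: C(13,2) = 78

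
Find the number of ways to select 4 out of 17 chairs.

C(17,4) = 17!/(4! x 13!).

Final answer: \binom{17}{4} = 2380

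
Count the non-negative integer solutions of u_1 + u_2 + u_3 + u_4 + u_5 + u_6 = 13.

Stars and bars with 13 stars and 5 bars:
C(13+6-1, 6-1) = C(18,5).

Final answer: C(18,5) = 8568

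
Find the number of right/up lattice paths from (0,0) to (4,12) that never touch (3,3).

Total paths to (4,12): C(16,12) = 1820.
Paths through (3,3): C(6,3) x C(10,9) = 200.
Avoiding (3,3): 1820 - 200.

Final answer: 1620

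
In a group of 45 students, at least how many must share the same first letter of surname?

There are 26 possible values for first letter of surname. With 45 students and 26 categories, by pigeonhole: ceiling(45/26).

Final answer: 2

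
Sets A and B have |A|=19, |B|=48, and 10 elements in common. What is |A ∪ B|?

|A union B| = |A| + |B| - |A intersect B| = 19 + 48 - 10.

Final answer: 57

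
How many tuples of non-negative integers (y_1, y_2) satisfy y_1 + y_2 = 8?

Stars and bars with 8 stars and 1 bars:
C(8+2-1, 2-1) = C(9,1).

Final answer: C(9,1) = 9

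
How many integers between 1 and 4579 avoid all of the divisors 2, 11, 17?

|div by 2|=2289, |div by 11|=416, |div by 17|=269.
|div by 2&11|=208, |div by 2&17|=134, |div by 11&17|=24, |div by all|=12.
By inclusion-exclusion, divisible by at least one: 2289+416+269-208-134-24+12 = 2620.
Not divisible by any: 4579 - 2620.

Final answer: 1959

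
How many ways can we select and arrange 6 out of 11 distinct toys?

P(11,6) = 11!/(11-6)! = 11!/5!.

Final answer: P(11,6) = 332640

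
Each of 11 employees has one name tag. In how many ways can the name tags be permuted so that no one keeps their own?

Derangements satisfy D(n) = (n-1)(D(n-1) + D(n-2)), starting from D(0)=1, D(1)=0.
D(2) = 1 x (0 + 1) = 1
D(3) = 2 x (1 + 0) = 2
D(4) = 3 x (2 + 1) = 9
D(5) = 4 x (9 + 2) = 44
D(6) = 5 x (44 + 9) = 265
D(7) = 6 x (265 + 44) = 1854
D(8) = 7 x (1854 + 265) = 14833
D(9) = 8 x (14833 + 1854) = 133496
D(10) = 9 x (133496 + 14833) = 1334961
D(11) = 10 x (D(10) + D(9)) = 10 x (1334961 + 133496)

Final answer: D(11) = 14684570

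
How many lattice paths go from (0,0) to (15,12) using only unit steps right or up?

Each path has 15 right steps and 12 up steps in some order (27 steps total).
Choose which 12 of the 27 steps are up: C(27,12).

Final answer: C(27,12) = 17383860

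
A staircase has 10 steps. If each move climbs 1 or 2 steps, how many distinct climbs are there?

Condition on the final move: it is a 1-step (f(n-1) ways to get there) or a 2-step (f(n-2) ways), so f(n) = f(n-1) + f(n-2), with f(1)=1, f(2)=2.
Computing successive values: f(1)=1, f(2)=2, f(3)=3, f(4)=5, f(5)=8, f(6)=13, f(7)=21, f(8)=34, f(9)=55, f(10)=89.

Final answer: 89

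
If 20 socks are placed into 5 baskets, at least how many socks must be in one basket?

By the pigeonhole principle: ceiling(20/5).

Final answer: 4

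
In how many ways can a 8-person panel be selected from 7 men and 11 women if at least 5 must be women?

Sum over valid woman counts:
C(11,5)C(7,3) = 16170
C(11,6)C(7,2) = 9702
C(11,7)C(7,1) = 2310
C(11,8)C(7,0) = 165
Total: 16170 + 9702 + 2310 + 165.

Final answer: 28347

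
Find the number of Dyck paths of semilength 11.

Total monotonic paths to (11,11): C(22,11) = 705432.
By the reflection principle, paths that go above the diagonal number C(22,12) = 646646.
Valid Dyck paths: 705432 - 646646.
(Check: C(22,11) - C(22,12) = C(22,11)/12, the Catalan number C_{11}.)

Final answer: C_{11} = 58786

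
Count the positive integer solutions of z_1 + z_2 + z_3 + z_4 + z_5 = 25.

Substitute z'_i = z_i - 1 (so z'_i >= 0). Then sum z'_i = 25 - 5 = 20.
Stars and bars: C(20+5-1, 5-1) = C(24,4).

Final answer: C(24,4) = 10626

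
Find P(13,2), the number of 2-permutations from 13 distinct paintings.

P(13,2) = 13!/(13-2)! = 13!/11!.

Final answer: P(13,2) = 156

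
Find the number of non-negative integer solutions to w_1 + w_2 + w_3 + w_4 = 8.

Stars and bars with 8 stars and 3 bars:
C(8+4-1, 4-1) = C(11,3).

Final answer: C(11,3) = 165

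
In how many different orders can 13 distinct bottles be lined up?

The number of ways to arrange 13 distinct objects is 13!.

Final answer: 13! = 6227020800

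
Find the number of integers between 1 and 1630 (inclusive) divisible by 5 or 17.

Multiples of 5: 326. Multiples of 17: 95. Of both (lcm=85): 19.
By inclusion-exclusion: 326 + 95 - 19.

Final answer: 402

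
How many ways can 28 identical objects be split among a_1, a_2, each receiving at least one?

Substitute a'_i = a_i - 1 (so a'_i >= 0). Then sum a'_i = 28 - 2 = 26.
Stars and bars: C(26+2-1, 2-1) = C(27,1).

Final answer: C(27,1) = 27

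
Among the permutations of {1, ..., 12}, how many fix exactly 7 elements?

Choose which 7 elements are fixed: C(12,7) = 792.
Derange the remaining 5 using D(j) = (j-1)(D(j-1) + D(j-2)), D(0)=1, D(1)=0: D(2)=1, D(3)=2, D(4)=9, D(5)=44.
Total: 792 x 44.

Final answer: C(12,7) D(5) = 34848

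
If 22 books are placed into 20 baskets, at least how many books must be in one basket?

By the pigeonhole principle: ceiling(22/20).

Final answer: 2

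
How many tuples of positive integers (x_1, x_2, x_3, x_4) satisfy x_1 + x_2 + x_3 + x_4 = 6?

Substitute x'_i = x_i - 1 (so x'_i >= 0). Then sum x'_i = 6 - 4 = 2.
Stars and bars: C(2+4-1, 4-1) = C(5,3).

Final answer: C(5,3) = 10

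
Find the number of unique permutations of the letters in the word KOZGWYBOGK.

Letters (B:1, G:2, K:2, O:2, W:1, Y:1, Z:1). Total letters: 10.
Permutations = 10!/(2! x 2! x 2!).

Final answer: 453600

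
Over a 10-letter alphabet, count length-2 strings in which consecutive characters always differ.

First character: 10 choices. Each subsequent: 9 choices (must differ from the previous one).
Total: 10 x 9^1.

Final answer: 10 x 9^{1} = 90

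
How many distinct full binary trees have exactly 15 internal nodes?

This is a standard Catalan-number count: the answer is C_n. Here n = 15.
C_n = C(2n,n) - C(2n,n+1), so C_{15} = C(30,15) - C(30,16) = 155117520 - 145422675.

Final answer: C_{15} = 9694845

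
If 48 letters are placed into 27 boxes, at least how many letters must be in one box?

By the pigeonhole principle: ceiling(48/27).

Final answer: 2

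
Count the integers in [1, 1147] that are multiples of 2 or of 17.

Multiples of 2: 573. Multiples of 17: 67. Of both (lcm=34): 33.
By inclusion-exclusion: 573 + 67 - 33.

Final answer: 607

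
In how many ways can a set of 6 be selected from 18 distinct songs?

C(18,6) = 18!/(6! x (18-6)!).

Final answer: C(18,6) = 18564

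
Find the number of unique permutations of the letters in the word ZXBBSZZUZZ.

Letters (B:2, S:1, U:1, X:1, Z:5). Total letters: 10.
Permutations = 10!/(5! x 2!).

Final answer: 15120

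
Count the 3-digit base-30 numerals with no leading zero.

In base 30, the leading digit has 29 choices (1..29); each of the remaining 2 digits has 30 choices.
Total: 29 x 30^2.

Final answer: 26100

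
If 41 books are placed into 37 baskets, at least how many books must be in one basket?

By the pigeonhole principle: ceiling(41/37).

Final answer: 2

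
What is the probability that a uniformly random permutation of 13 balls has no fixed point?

Use the recurrence D(n) = (n-1)(D(n-1) + D(n-2)) with D(0)=1, D(1)=0.
Building up: D(2)=1, D(3)=2, D(4)=9, D(5)=44, D(6)=265, D(7)=1854, D(8)=14833, D(9)=133496, D(10)=1334961, D(11)=14684570, D(12)=176214841, D(13)=2290792932.
Total arrangements: 13! = 6227020800.
Probability = D(13)/13! = 63633137/172972800.

Final answer: D(13)/13! = 2290792932/6227020800 = 0.367879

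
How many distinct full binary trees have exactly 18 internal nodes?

This is a standard Catalan-number count: the answer is C_n. Here n = 18.
C_n = C(2n,n) - C(2n,n+1), so C_{18} = C(36,18) - C(36,19) = 9075135300 - 8597496600.

Final answer: C_{18} = 477638700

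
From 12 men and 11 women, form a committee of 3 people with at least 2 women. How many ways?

Sum over valid woman counts:
C(11,2)C(12,1) = 660
C(11,3)C(12,0) = 165
Total: 660 + 165.

Final answer: 825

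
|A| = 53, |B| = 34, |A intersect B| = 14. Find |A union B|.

|A union B| = |A| + |B| - |A intersect B| = 53 + 34 - 14.

Final answer: 73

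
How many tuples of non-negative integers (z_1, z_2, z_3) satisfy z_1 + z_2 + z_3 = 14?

Stars and bars with 14 stars and 2 bars:
C(14+3-1, 3-1) = C(16,2).

Final answer: C(16,2) = 120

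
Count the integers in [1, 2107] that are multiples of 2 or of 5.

Multiples of 2: 1053. Multiples of 5: 421. Of both (lcm=10): 210.
By inclusion-exclusion: 1053 + 421 - 210.

Final answer: 1264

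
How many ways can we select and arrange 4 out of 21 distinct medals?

P(21,4) = 21!/(21-4)! = 21!/17!.

Final answer: P(21,4) = 143640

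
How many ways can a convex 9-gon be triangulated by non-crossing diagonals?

This is counted by the nth Catalan number C_n. Here n = 9 - 2 = 7.
C_n = C(2n,n)/(n+1), so C_{7} = C(14,7)/8 = 3432/8.

Final answer: C_{7} = 429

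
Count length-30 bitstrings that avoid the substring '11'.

A valid string ends in 0 (append to any length-(n-1) valid string) or in 01 (append to any length-(n-2) valid string), so a(n) = a(n-1) + a(n-2) with a(1)=2, a(2)=3.
Iterating the recurrence: a(1)=2, a(2)=3, a(3)=5, a(4)=8, a(5)=13, a(6)=21, a(7)=34, a(8)=55, a(9)=89, a(10)=144, a(11)=233, a(12)=377, a(13)=610, a(14)=987, a(15)=1597, a(16)=2584, a(17)=4181, a(18)=6765, a(19)=10946, a(20)=17711, a(21)=28657, a(22)=46368, a(23)=75025, a(24)=121393, a(25)=196418, a(26)=317811, a(27)=514229, a(28)=832040, a(29)=1346269, a(30)=2178309.

Final answer: 2178309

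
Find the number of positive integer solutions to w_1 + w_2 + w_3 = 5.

Substitute w'_i = w_i - 1 (so w'_i >= 0). Then sum w'_i = 5 - 3 = 2.
Stars and bars: C(2+3-1, 3-1) = C(4,2).

Final answer: C(4,2) = 6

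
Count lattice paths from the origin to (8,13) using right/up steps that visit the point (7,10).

Paths (0,0)->(7,10): C(17,10) = 19448.
Paths (7,10)->(8,13): C(4,3) = 4.
By multiplication principle: 19448 x 4.

Final answer: 77792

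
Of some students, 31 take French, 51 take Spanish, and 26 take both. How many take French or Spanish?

|A union B| = |A| + |B| - |A intersect B| = 31 + 51 - 26.

Final answer: 56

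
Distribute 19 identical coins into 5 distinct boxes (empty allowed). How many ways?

Stars and bars: C(n+k-1, k-1) = C(23,4).

Final answer: C(23,4) = 8855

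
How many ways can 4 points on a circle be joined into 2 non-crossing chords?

This is a standard Catalan-number count: the answer is C_n. Here n = 4/2 = 2.
C_n = C(2n,n)/(n+1), so C_{2} = C(4,2)/3 = 6/3.

Final answer: C_{2} = 2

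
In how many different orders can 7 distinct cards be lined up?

The number of ways to arrange 7 distinct objects is 7!.

Final answer: 7! = 5040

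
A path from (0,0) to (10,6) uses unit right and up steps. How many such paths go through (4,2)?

Paths (0,0)->(4,2): C(6,2) = 15.
Paths (4,2)->(10,6): C(10,4) = 210.
By multiplication principle: 15 x 210.

Final answer: 3150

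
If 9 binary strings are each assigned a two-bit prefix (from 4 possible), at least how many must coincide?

There are 4 possible values for two-bit prefix. With 9 binary strings and 4 categories, by pigeonhole: ceiling(9/4).

Final answer: 3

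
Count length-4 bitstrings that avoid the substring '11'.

Classify by the final bit: ...0 gives a(n-1) strings, ...01 gives a(n-2) strings. Thus a(n) = a(n-1) + a(n-2) with a(1)=2, a(2)=3.
Iterating the recurrence: a(1)=2, a(2)=3, a(3)=5, a(4)=8.

Final answer: 8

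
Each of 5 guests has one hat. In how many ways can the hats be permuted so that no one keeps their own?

D(n) = (n-1)(D(n-1) + D(n-2)), D(0)=1, D(1)=0.
D(2) = 1 x (0 + 1) = 1
D(3) = 2 x (1 + 0) = 2
D(4) = 3 x (2 + 1) = 9
D(5) = 4 x (D(4) + D(3)) = 4 x (9 + 2)

Final answer: D(5) = 44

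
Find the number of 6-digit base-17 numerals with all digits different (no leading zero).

The leading digit has 16 choices (anything but zero); the next has 16 (anything but the first), then 15, and so on, one fewer each time.
Total: 16 x 16 x 15 x 14 x 13 x 12.

Final answer: 8386560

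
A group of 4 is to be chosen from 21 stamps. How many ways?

C(21,4) = 21!/(4! x (21-4)!).

Final answer: C(21,4) = 5985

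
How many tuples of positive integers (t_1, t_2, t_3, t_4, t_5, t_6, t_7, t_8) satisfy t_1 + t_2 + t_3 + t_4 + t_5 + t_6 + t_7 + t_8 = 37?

Substitute t'_i = t_i - 1 (so t'_i >= 0). Then sum t'_i = 37 - 8 = 29.
Stars and bars: C(29+8-1, 8-1) = C(36,7).

Final answer: C(36,7) = 8347680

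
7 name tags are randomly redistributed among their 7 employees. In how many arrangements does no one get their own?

D(n) = (n-1)(D(n-1) + D(n-2)), D(0)=1, D(1)=0.
D(2) = 1 x (0 + 1) = 1
D(3) = 2 x (1 + 0) = 2
D(4) = 3 x (2 + 1) = 9
D(5) = 4 x (9 + 2) = 44
D(6) = 5 x (44 + 9) = 265
D(7) = 6 x (D(6) + D(5)) = 6 x (265 + 44)

Final answer: D(7) = 1854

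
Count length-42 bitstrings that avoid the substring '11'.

A valid string ends in 0 (append to any length-(n-1) valid string) or in 01 (append to any length-(n-2) valid string), so a(n) = a(n-1) + a(n-2) with a(1)=2, a(2)=3.
Building up term by term: a(1)=2, a(2)=3, a(3)=5, a(4)=8, a(5)=13, a(6)=21, a(7)=34, a(8)=55, a(9)=89, a(10)=144, a(11)=233, a(12)=377, a(13)=610, a(14)=987, a(15)=1597, a(16)=2584, a(17)=4181, a(18)=6765, a(19)=10946, a(20)=17711, a(21)=28657, a(22)=46368, a(23)=75025, a(24)=121393, a(25)=196418, a(26)=317811, a(27)=514229, a(28)=832040, a(29)=1346269, a(30)=2178309, a(31)=3524578, a(32)=5702887, a(33)=9227465, a(34)=14930352, a(35)=24157817, a(36)=39088169, a(37)=63245986, a(38)=102334155, a(39)=165580141, a(40)=267914296, a(41)=433494437, a(42)=701408733.

Final answer: 701408733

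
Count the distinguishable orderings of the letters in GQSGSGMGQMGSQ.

Letters (G:5, M:2, Q:3, S:3). Total letters: 13.
Permutations = 13!/(5! x 3! x 3! x 2!).

Final answer: 720720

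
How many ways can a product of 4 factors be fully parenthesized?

This is a standard Catalan-number count: the answer is C_n. Here n = 4 - 1 = 3.
C_n = (2n)!/(n!(n+1)!), so C_{3} = 6!/(3! x 4!) = C(6,3)/4 = 20/4.

Final answer: C_{3} = 5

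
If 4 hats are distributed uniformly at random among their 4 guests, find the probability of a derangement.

D(n) = (n-1)(D(n-1) + D(n-2)), D(0)=1, D(1)=0.
Building up: D(2)=1, D(3)=2, D(4)=9.
Total arrangements: 4! = 24.
Probability = D(4)/4! = 3/8.

Final answer: D(4)/4! = 9/24 = 0.375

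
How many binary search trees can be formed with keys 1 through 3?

This is a standard Catalan-number count: the answer is C_n. Here n = 3.
Using C_0 = 1 and C_(k+1) = C_k x 2(2k+1)/(k+2), build up term by term: C_1=1, C_2=2, C_3=5.

Final answer: C_{3} = 5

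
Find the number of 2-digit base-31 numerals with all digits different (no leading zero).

First digit: 30 (nonzero). Second: 30 (not first). Third: 29, etc.
Total: 30 x 30.

Final answer: 900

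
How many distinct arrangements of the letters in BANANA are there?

Letters (A:3, B:1, N:2). Total letters: 6.
Permutations = 6!/(3! x 2!).

Final answer: 60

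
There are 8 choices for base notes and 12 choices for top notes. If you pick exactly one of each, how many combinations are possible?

By the multiplication principle: 8 x 12.

Final answer: 96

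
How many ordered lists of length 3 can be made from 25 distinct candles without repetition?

P(25,3) = 25!/(25-3)! = 25!/22!.

Final answer: P(25,3) = 13800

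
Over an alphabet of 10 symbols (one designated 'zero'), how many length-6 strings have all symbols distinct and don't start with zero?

First digit: 9 (nonzero). Second: 9 (not first). Third: 8, etc.
Total: 9 x 9 x 8 x 7 x 6 x 5.

Final answer: 136080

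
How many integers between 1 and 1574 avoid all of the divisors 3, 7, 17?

|div by 3|=524, |div by 7|=224, |div by 17|=92.
|div by 3&7|=74, |div by 3&17|=30, |div by 7&17|=13, |div by all|=4.
By inclusion-exclusion, divisible by at least one: 524+224+92-74-30-13+4 = 727.
Not divisible by any: 1574 - 727.

Final answer: 847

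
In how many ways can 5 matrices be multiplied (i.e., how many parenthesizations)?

This is a standard Catalan-number count: the answer is C_n. Here n = 5 - 1 = 4.
C_n = C(2n,n) - C(2n,n+1), so C_{4} = C(8,4) - C(8,5) = 70 - 56.

Final answer: C_{4} = 14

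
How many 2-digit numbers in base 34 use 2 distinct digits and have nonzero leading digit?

First digit: 33 (nonzero). Second: 33 (not first). Third: 32, etc.
Total: 33 x 33.

Final answer: 1089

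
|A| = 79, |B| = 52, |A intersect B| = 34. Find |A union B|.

|A union B| = |A| + |B| - |A intersect B| = 79 + 52 - 34.

Final answer: 97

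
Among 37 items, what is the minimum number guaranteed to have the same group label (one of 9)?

There are 9 possible values for group label (one of 9). With 37 items and 9 categories, by pigeonhole: ceiling(37/9).

Final answer: 5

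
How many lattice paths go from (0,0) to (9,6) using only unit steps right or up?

Each path has 9 right steps and 6 up steps in some order (15 steps total).
Choose which 6 of the 15 steps are up: C(15,6).

Final answer: C(15,6) = 5005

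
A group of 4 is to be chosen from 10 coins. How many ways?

C(10,4) = 10!/(4! x 6!).

Final answer: \binom{10}{4} = 210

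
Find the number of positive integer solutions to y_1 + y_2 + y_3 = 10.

Substitute y'_i = y_i - 1 (so y'_i >= 0). Then sum y'_i = 10 - 3 = 7.
Stars and bars: C(7+3-1, 3-1) = C(9,2).

Final answer: C(9,2) = 36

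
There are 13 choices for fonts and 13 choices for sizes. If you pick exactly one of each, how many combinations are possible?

By the multiplication principle: 13 x 13.

Final answer: 169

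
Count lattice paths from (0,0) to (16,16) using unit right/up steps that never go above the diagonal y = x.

Total monotonic paths to (16,16): C(32,16) = 601080390.
A path is bad iff it touches y = x + 1; reflecting its initial segment maps bad paths bijectively onto all paths to (15,17), of which there are C(32,17) = 565722720.
Valid Dyck paths: 601080390 - 565722720.
(Equivalently, C_{16} = C(32,16)/17 = 601080390/17.)

Final answer: C_{16} = 35357670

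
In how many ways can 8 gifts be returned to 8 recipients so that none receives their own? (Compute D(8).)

Use the recurrence D(n) = (n-1)(D(n-1) + D(n-2)) with D(0)=1, D(1)=0.
D(2) = 1 x (0 + 1) = 1
D(3) = 2 x (1 + 0) = 2
D(4) = 3 x (2 + 1) = 9
D(5) = 4 x (9 + 2) = 44
D(6) = 5 x (44 + 9) = 265
D(7) = 6 x (265 + 44) = 1854
D(8) = 7 x (D(7) + D(6)) = 7 x (1854 + 265)

Final answer: D(8) = 14833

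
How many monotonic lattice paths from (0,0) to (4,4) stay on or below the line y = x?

Total monotonic paths to (4,4): C(8,4) = 70.
By the reflection principle, paths that go above the diagonal number C(8,5) = 56.
Valid Dyck paths: 70 - 56.
(These counts are the Catalan numbers.)

Final answer: C_{4} = 14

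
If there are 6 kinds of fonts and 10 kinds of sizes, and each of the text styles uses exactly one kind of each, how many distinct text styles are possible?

By the multiplication principle: 6 x 10.

Final answer: 60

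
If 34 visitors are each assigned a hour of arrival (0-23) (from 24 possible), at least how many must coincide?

There are 24 possible values for hour of arrival (0-23). With 34 visitors and 24 categories, by pigeonhole: ceiling(34/24).

Final answer: 2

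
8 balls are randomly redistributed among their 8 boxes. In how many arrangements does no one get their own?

D(n) = (n-1)(D(n-1) + D(n-2)), D(0)=1, D(1)=0.
D(2) = 1 x (0 + 1) = 1
D(3) = 2 x (1 + 0) = 2
D(4) = 3 x (2 + 1) = 9
D(5) = 4 x (9 + 2) = 44
D(6) = 5 x (44 + 9) = 265
D(7) = 6 x (265 + 44) = 1854
D(8) = 7 x (D(7) + D(6)) = 7 x (1854 + 265)

Final answer: D(8) = 14833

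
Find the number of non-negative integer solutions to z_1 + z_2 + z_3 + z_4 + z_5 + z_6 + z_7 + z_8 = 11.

Stars and bars with 11 stars and 7 bars:
C(11+8-1, 8-1) = C(18,7).

Final answer: C(18,7) = 31824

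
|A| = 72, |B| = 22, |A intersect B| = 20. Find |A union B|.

|A union B| = |A| + |B| - |A intersect B| = 72 + 22 - 20.

Final answer: 74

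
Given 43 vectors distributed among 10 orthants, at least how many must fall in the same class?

By pigeonhole with 43 objects and 10 categories: ceiling(43/10).

Final answer: 5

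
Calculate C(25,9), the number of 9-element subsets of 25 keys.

C(25,9) = 25!/(9! x 16!).

Final answer: \binom{25}{9} = 2042975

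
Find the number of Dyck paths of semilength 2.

Total monotonic paths to (2,2): C(4,2) = 6.
Paths that cross above y=x (reflection bijection): C(4,3) = 4.
Valid Dyck paths: 6 - 4.
(These counts are the Catalan numbers.)

Final answer: C_{2} = 2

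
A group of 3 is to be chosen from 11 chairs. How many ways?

C(11,3) = 11!/(3! x (11-3)!).

Final answer: C(11,3) = 165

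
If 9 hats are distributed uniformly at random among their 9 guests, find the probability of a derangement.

Derangements satisfy D(n) = (n-1)(D(n-1) + D(n-2)), starting from D(0)=1, D(1)=0.
Building up: D(2)=1, D(3)=2, D(4)=9, D(5)=44, D(6)=265, D(7)=1854, D(8)=14833, D(9)=133496.
Total arrangements: 9! = 362880.
Probability = D(9)/9! = 16687/45360.

Final answer: D(9)/9! = 133496/362880 = 0.367879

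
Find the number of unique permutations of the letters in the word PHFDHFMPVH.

Letters (D:1, F:2, H:3, M:1, P:2, V:1). Total letters: 10.
Permutations = 10!/(3! x 2! x 2!).

Final answer: 151200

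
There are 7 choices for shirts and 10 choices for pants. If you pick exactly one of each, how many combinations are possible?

By the multiplication principle: 7 x 10.

Final answer: 70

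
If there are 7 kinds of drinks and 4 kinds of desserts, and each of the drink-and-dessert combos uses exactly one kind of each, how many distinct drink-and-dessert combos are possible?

By the multiplication principle: 7 x 4.

Final answer: 28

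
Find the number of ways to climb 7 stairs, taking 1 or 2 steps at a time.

Let f(n) count the ways. The last step is size 1 or 2, so f(n) = f(n-1) + f(n-2) with f(1)=1, f(2)=2.
Computing successive values: f(1)=1, f(2)=2, f(3)=3, f(4)=5, f(5)=8, f(6)=13, f(7)=21.

Final answer: 21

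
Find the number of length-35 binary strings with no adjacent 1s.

Let a(n) count valid strings. If the last bit is 0 the prefix is any valid string of length n-1; if it is 1 the string must end in 01 with a valid prefix of length n-2. So a(n) = a(n-1) + a(n-2), a(1)=2, a(2)=3.
Building up term by term: a(1)=2, a(2)=3, a(3)=5, a(4)=8, a(5)=13, a(6)=21, a(7)=34, a(8)=55, a(9)=89, a(10)=144, a(11)=233, a(12)=377, a(13)=610, a(14)=987, a(15)=1597, a(16)=2584, a(17)=4181, a(18)=6765, a(19)=10946, a(20)=17711, a(21)=28657, a(22)=46368, a(23)=75025, a(24)=121393, a(25)=196418, a(26)=317811, a(27)=514229, a(28)=832040, a(29)=1346269, a(30)=2178309, a(31)=3524578, a(32)=5702887, a(33)=9227465, a(34)=14930352, a(35)=24157817.

Final answer: 24157817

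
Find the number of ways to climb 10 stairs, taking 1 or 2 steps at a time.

Let f(n) count the ways. The last step is size 1 or 2, so f(n) = f(n-1) + f(n-2) with f(1)=1, f(2)=2.
Iterating the recurrence: f(1)=1, f(2)=2, f(3)=3, f(4)=5, f(5)=8, f(6)=13, f(7)=21, f(8)=34, f(9)=55, f(10)=89.

Final answer: 89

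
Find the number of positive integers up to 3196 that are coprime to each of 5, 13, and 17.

|div by 5|=639, |div by 13|=245, |div by 17|=188.
|div by 5&13|=49, |div by 5&17|=37, |div by 13&17|=14, |div by all|=2.
By inclusion-exclusion, divisible by at least one: 639+245+188-49-37-14+2 = 974.
Not divisible by any: 3196 - 974.

Final answer: 2222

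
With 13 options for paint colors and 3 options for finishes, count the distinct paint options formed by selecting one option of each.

By the multiplication principle: 13 x 3.

Final answer: 39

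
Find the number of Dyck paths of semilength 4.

Total monotonic paths to (4,4): C(8,4) = 70.
Paths that cross above y=x (reflection bijection): C(8,5) = 56.
Valid Dyck paths: 70 - 56.
(These counts are the Catalan numbers.)

Final answer: C_{4} = 14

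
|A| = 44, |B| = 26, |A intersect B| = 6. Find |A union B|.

|A union B| = |A| + |B| - |A intersect B| = 44 + 26 - 6.

Final answer: 64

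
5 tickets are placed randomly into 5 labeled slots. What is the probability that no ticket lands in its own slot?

Use the recurrence D(n) = (n-1)(D(n-1) + D(n-2)) with D(0)=1, D(1)=0.
Building up: D(2)=1, D(3)=2, D(4)=9, D(5)=44.
Total arrangements: 5! = 120.
Probability = D(5)/5! = 11/30.

Final answer: D(5)/5! = 44/120 = 0.366667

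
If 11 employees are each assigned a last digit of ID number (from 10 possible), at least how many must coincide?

There are 10 possible values for last digit of ID number. With 11 employees and 10 categories, by pigeonhole: ceiling(11/10).

Final answer: 2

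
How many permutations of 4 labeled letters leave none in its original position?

Derangements satisfy D(n) = (n-1)(D(n-1) + D(n-2)), starting from D(0)=1, D(1)=0.
D(2) = 1 x (0 + 1) = 1
D(3) = 2 x (1 + 0) = 2
D(4) = 3 x (D(3) + D(2)) = 3 x (2 + 1)

Final answer: D(4) = 9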